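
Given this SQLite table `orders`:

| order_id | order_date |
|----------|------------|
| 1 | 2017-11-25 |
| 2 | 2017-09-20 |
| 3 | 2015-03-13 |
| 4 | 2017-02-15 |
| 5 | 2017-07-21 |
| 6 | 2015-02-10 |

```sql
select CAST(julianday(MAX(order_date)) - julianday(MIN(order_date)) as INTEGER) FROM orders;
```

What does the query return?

1019

MIN = 2015-02-10, MAX = 2017-11-25.
18 days remain in February 2015 after the 10th (28 − 10).
Full months from March 2015 through October 2017 contribute their day counts.
Then 25 days into November 2017.
Total: 18 + 31 + 30 + 31 + 30 + 31 + 31 + 30 + 31 + 30 + 31 + 31 + 29 + 31 + 30 + 31 + 30 + 31 + 31 + 30 + 31 + 30 + 31 + 31 + 28 + 31 + 30 + 31 + 30 + 31 + 31 + 30 + 31 + 25 = 1019.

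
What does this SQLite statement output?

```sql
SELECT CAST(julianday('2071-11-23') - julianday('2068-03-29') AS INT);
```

2 days remain in March 2068 after the 29th (31 − 29).
Full months from April 2068 through October 2071 contribute their day counts.
Then 23 days into November 2071.
Total: 2 + 30 + 31 + 30 + 31 + 31 + 30 + 31 + 30 + 31 + 31 + 28 + 31 + 30 + 31 + 30 + 31 + 31 + 30 + 31 + 30 + 31 + 31 + 28 + 31 + 30 + 31 + 30 + 31 + 31 + 30 + 31 + 30 + 31 + 31 + 28 + 31 + 30 + 31 + 30 + 31 + 31 + 30 + 31 + 23 = 1334.

1334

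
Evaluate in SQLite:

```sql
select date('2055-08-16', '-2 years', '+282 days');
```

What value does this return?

Adding -2 years to 2055-08-16 gives 2053-08-16.
Applying '+282 days' to 2053-08-16: counting 282 days forward gives 2054-05-25.

2054-05-25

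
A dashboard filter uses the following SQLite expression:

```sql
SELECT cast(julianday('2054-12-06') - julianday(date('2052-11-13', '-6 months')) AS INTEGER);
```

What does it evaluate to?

Adding -6 months to 2052-11-13 gives 2052-05-13.
18 days remain in May 2052 after the 13th (31 − 13).
Full months from June 2052 through November 2054 contribute their day counts.
Then 6 days into December 2054.
Total: 18 + 30 + 31 + 31 + 30 + 31 + 30 + 31 + 31 + 28 + 31 + 30 + 31 + 30 + 31 + 31 + 30 + 31 + 30 + 31 + 31 + 28 + 31 + 30 + 31 + 30 + 31 + 31 + 30 + 31 + 30 + 6 = 937.

937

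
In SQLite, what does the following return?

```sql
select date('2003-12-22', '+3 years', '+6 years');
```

Adding +3 years to 2003-12-22 gives 2006-12-22.
Adding +6 years to 2006-12-22 gives 2012-12-22.

2012-12-22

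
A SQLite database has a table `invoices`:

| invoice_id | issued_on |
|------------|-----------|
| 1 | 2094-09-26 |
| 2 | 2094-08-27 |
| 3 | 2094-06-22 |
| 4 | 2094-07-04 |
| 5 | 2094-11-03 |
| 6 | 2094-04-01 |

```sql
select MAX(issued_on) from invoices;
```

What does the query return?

2094-11-03

MAX over {2094-04-01, 2094-06-22, 2094-07-04, 2094-08-27, 2094-09-26, 2094-11-03}.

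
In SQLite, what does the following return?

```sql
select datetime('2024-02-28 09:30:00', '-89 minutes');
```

2024-02-28 08:01:00

89 minutes = 1h 29m; -89 minutes from 2024-02-28 09:30:00 is 2024-02-28 08:01:00.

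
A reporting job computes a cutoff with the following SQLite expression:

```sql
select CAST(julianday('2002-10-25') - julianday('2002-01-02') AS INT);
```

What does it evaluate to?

29 days remain in January 2002 after the 2nd (31 − 2).
Full months from February 2002 through September 2002 contribute their day counts.
Then 25 days into October 2002.
Total: 29 + 28 + 31 + 30 + 31 + 30 + 31 + 31 + 30 + 25 = 296.

296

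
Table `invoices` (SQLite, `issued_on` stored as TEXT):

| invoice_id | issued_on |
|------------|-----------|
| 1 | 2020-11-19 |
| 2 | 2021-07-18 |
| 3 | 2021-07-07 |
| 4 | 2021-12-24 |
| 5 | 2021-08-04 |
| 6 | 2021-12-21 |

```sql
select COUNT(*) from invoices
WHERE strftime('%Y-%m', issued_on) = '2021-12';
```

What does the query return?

Rows with year-month 2021-12: 2021-12-24, 2021-12-21 → 2.

2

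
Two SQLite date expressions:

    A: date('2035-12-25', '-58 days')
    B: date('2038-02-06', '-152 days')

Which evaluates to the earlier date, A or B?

A

A = 2035-10-28.
B = 2037-09-07.
A is earlier.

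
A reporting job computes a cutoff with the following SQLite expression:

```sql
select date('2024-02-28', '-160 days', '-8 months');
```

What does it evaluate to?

Applying '-160 days' to 2024-02-28: counting 160 days back gives 2023-09-21.
Adding -8 months to 2023-09-21 gives 2023-01-21.

2023-01-21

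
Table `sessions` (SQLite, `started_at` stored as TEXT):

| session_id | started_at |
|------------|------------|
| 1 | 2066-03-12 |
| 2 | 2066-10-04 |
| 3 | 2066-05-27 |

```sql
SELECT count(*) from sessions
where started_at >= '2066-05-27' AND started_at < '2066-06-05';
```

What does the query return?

Rows in [2066-05-27, 2066-06-05): 2066-05-27 → 1 row.

1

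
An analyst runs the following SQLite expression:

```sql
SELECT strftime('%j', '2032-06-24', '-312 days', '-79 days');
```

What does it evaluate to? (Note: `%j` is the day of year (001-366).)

150

First apply '-312 days', '-79 days': 2032-06-24 → 2031-05-30.
Day-of-year for 2031-05-30: days since 2031-01-01 inclusive = 150, zero-padded to 150.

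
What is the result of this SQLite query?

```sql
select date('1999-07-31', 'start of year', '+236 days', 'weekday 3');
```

`start of year` rewinds 1999-07-31 to 1999-01-01.
Applying '+236 days' to 1999-01-01: counting 236 days forward gives 1999-08-25.
`weekday 3` advances to the next Wednesday; 1999-08-25 is already a Wednesday, so it stays at 1999-08-25.

1999-08-25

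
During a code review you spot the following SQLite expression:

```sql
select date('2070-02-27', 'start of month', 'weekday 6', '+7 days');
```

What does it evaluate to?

2070-02-08

`start of month` rewinds 2070-02-27 to 2070-02-01.
`weekday 6` advances to the next Saturday; 2070-02-01 is already a Saturday, so it stays at 2070-02-01.
Advancing 7 more days within February lands on 2070-02-08.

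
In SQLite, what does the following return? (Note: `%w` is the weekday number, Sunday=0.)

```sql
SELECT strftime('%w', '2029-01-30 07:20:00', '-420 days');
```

2

First apply '-420 days': 2029-01-30 07:20:00 → 2027-12-07 07:20:00.
2027-12-07 is a Tuesday; with Sunday=0 that is 2.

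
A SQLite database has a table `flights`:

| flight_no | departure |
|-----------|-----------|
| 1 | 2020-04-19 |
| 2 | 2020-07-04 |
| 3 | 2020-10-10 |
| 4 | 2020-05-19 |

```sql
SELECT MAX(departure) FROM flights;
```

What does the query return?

MAX over {2020-04-19, 2020-05-19, 2020-07-04, 2020-10-10}.

2020-10-10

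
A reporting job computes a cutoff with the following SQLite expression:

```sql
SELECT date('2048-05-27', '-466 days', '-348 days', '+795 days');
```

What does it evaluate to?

Applying '-466 days' to 2048-05-27: counting 466 days back gives 2047-02-16.
Applying '-348 days' to 2047-02-16: counting 348 days back gives 2046-03-05.
Applying '+795 days' to 2046-03-05: counting 795 days forward gives 2048-05-08.

2048-05-08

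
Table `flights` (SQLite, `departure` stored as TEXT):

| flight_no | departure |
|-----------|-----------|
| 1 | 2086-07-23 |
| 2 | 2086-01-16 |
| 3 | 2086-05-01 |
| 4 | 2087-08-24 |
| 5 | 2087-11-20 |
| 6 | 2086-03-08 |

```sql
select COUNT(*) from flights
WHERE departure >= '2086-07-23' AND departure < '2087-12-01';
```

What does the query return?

Rows in [2086-07-23, 2087-12-01): 2086-07-23, 2087-08-24, 2087-11-20 → 3 rows.

3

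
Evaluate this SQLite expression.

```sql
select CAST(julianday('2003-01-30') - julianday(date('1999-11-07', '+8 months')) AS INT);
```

937

Adding +8 months to 1999-11-07 gives 2000-07-07.
24 days remain in July 2000 after the 7th (31 − 7).
Full months from August 2000 through December 2002 contribute their day counts.
Then 30 days into January 2003.
Total: 24 + 31 + 30 + 31 + 30 + 31 + 31 + 28 + 31 + 30 + 31 + 30 + 31 + 31 + 30 + 31 + 30 + 31 + 31 + 28 + 31 + 30 + 31 + 30 + 31 + 31 + 30 + 31 + 30 + 31 + 30 = 937.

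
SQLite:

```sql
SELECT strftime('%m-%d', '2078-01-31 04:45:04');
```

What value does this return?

01-31

`%m-%d` extracts the month-day: 01-31.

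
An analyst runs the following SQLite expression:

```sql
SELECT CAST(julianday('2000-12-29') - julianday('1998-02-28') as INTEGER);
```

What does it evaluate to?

1035

0 days remain in February 1998 after the 28th (28 − 28).
Full months from March 1998 through November 2000 contribute their day counts.
Then 29 days into December 2000.
Total: 0 + 31 + 30 + 31 + 30 + 31 + 31 + 30 + 31 + 30 + 31 + 31 + 28 + 31 + 30 + 31 + 30 + 31 + 31 + 30 + 31 + 30 + 31 + 31 + 29 + 31 + 30 + 31 + 30 + 31 + 31 + 30 + 31 + 30 + 29 = 1035.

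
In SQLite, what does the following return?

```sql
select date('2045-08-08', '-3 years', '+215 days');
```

Adding -3 years to 2045-08-08 gives 2042-08-08.
Applying '+215 days' to 2042-08-08: counting 215 days forward gives 2043-03-11.

2043-03-11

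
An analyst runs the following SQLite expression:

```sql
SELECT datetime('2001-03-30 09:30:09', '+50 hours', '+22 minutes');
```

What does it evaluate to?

+50 hours from 2001-03-30 09:30:09 is 2001-04-01 11:30:09 (crosses midnight).
+22 minutes from 2001-04-01 11:30:09 is 2001-04-01 11:52:09.

2001-04-01 11:52:09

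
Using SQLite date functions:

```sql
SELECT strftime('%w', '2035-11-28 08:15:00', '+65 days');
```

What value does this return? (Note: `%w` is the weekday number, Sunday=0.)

First apply '+65 days': 2035-11-28 08:15:00 → 2036-02-01 08:15:00.
2036-02-01 is a Friday; with Sunday=0 that is 5.

5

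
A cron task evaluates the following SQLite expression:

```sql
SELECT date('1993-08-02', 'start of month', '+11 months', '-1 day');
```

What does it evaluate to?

1994-06-30

`start of month` rewinds 1993-08-02 to 1993-08-01.
Adding +11 months to 1993-08-01 gives 1994-07-01.
Going back 1 day from 1994-07-01 reaches 1994-06-30 (last day of June, 30 days).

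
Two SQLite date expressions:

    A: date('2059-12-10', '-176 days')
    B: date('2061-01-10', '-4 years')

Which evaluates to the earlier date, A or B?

B

A = 2059-06-17.
B = 2057-01-10.
B is earlier.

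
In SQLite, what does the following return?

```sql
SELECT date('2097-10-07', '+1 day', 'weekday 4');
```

Advancing 1 more day within October lands on 2097-10-08.
`weekday 4` advances to the next Thursday; 2097-10-08 is a Tuesday, so it moves forward to 2097-10-10.

2097-10-10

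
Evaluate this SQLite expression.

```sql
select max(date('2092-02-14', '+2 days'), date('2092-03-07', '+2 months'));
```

2092-05-07

date('2092-02-14', '+2 days') → 2092-02-16.
date('2092-03-07', '+2 months') → 2092-05-07.
Later of the two is 2092-05-07.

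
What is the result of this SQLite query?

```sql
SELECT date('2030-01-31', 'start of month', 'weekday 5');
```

`start of month` rewinds 2030-01-31 to 2030-01-01.
`weekday 5` advances to the next Friday; 2030-01-01 is a Tuesday, so it moves forward to 2030-01-04.

2030-01-04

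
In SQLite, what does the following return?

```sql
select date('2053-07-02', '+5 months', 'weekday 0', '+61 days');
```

2054-02-06

Adding +5 months to 2053-07-02 gives 2053-12-02.
`weekday 0` advances to the next Sunday; 2053-12-02 is a Tuesday, so it moves forward to 2053-12-07.
Applying '+61 days' to 2053-12-07: counting 61 days forward gives 2054-02-06.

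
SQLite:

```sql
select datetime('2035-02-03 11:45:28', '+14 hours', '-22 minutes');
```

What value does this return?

2035-02-04 01:23:28

+14 hours from 2035-02-03 11:45:28 is 2035-02-04 01:45:28 (crosses midnight).
-22 minutes from 2035-02-04 01:45:28 is 2035-02-04 01:23:28.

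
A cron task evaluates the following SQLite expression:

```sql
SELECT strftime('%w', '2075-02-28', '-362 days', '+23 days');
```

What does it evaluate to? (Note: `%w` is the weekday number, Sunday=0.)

First apply '-362 days', '+23 days': 2075-02-28 → 2074-03-26.
2074-03-26 is a Monday; with Sunday=0 that is 1.

1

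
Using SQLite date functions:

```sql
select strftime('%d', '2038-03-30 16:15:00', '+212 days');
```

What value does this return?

First apply '+212 days': 2038-03-30 16:15:00 → 2038-10-28 16:15:00.
`%d` extracts the 2-digit day of month: 28.

28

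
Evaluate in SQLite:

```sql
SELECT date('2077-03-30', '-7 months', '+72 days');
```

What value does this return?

2076-11-10

Adding -7 months to 2077-03-30 gives 2076-08-30.
Applying '+72 days' to 2076-08-30: counting 72 days forward gives 2076-11-10.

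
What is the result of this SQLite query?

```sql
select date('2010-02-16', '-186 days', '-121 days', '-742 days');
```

2007-04-04

Applying '-186 days' to 2010-02-16: counting 186 days back gives 2009-08-14.
Applying '-121 days' to 2009-08-14: counting 121 days back gives 2009-04-15.
Applying '-742 days' to 2009-04-15: counting 742 days back gives 2007-04-04.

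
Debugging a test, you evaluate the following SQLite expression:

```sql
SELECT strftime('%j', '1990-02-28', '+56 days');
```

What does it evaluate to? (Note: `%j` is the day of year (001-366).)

First apply '+56 days': 1990-02-28 → 1990-04-25.
Day-of-year for 1990-04-25: days since 1990-01-01 inclusive = 115, zero-padded to 115.

115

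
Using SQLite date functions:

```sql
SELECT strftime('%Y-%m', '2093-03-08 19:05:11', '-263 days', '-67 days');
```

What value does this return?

First apply '-263 days', '-67 days': 2093-03-08 19:05:11 → 2092-04-12 19:05:11.
`%Y-%m` extracts the year-month: 2092-04.

2092-04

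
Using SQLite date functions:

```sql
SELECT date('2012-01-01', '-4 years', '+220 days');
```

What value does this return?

Adding -4 years to 2012-01-01 gives 2008-01-01.
Applying '+220 days' to 2008-01-01: counting 220 days forward gives 2008-08-08.

2008-08-08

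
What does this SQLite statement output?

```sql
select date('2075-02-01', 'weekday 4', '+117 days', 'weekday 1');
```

`weekday 4` advances to the next Thursday; 2075-02-01 is a Friday, so it moves forward to 2075-02-07.
Applying '+117 days' to 2075-02-07: counting 117 days forward gives 2075-06-04.
`weekday 1` advances to the next Monday; 2075-06-04 is a Tuesday, so it moves forward to 2075-06-10.

2075-06-10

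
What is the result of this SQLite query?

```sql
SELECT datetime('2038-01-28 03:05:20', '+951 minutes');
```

951 minutes = 15h 51m; +951 minutes from 2038-01-28 03:05:20 is 2038-01-28 18:56:20.

2038-01-28 18:56:20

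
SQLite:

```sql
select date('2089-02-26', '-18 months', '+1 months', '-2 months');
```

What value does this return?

Adding -18 months to 2089-02-26 gives 2087-08-26.
Adding +1 month to 2087-08-26 gives 2087-09-26.
Adding -2 months to 2087-09-26 gives 2087-07-26.

2087-07-26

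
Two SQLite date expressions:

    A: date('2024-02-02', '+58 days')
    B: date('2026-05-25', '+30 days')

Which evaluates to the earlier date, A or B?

A

A = 2024-03-31.
B = 2026-06-24.
A is earlier.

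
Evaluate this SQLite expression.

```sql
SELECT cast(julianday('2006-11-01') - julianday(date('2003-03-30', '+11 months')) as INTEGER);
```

Adding +11 months to 2003-03-30 targets 2004-02-30. February 2004 has only 29 days, so SQLite normalizes the 1-day overflow forward to 2004-03-01.
30 days remain in March 2004 after the 1st (31 − 1).
Full months from April 2004 through October 2006 contribute their day counts.
Then 1 day into November 2006.
Total: 30 + 30 + 31 + 30 + 31 + 31 + 30 + 31 + 30 + 31 + 31 + 28 + 31 + 30 + 31 + 30 + 31 + 31 + 30 + 31 + 30 + 31 + 31 + 28 + 31 + 30 + 31 + 30 + 31 + 31 + 30 + 31 + 1 = 975.

975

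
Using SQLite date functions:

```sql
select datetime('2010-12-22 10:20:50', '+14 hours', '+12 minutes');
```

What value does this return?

2010-12-23 00:32:50

+14 hours from 2010-12-22 10:20:50 is 2010-12-23 00:20:50 (crosses midnight).
+12 minutes from 2010-12-23 00:20:50 is 2010-12-23 00:32:50.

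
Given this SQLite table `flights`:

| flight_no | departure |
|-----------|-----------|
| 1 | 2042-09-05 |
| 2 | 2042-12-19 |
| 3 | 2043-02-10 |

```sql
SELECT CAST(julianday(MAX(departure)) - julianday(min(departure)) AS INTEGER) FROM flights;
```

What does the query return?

158

MIN = 2042-09-05, MAX = 2043-02-10.
25 days remain in September 2042 after the 5th (30 − 5).
October 2042: 31 days.
November 2042: 30 days.
December 2042: 31 days.
January 2043: 31 days.
Then 10 days into February 2043.
Total: 25 + 31 + 30 + 31 + 31 + 10 = 158.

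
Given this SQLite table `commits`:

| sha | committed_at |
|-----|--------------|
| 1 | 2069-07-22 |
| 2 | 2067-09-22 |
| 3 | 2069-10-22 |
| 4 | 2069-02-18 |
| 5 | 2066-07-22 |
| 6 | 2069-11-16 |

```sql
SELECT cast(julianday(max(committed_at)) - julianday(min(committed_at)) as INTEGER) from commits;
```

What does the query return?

1213

MIN = 2066-07-22, MAX = 2069-11-16.
9 days remain in July 2066 after the 22nd (31 − 22).
Full months from August 2066 through October 2069 contribute their day counts.
Then 16 days into November 2069.
Total: 9 + 31 + 30 + 31 + 30 + 31 + 31 + 28 + 31 + 30 + 31 + 30 + 31 + 31 + 30 + 31 + 30 + 31 + 31 + 29 + 31 + 30 + 31 + 30 + 31 + 31 + 30 + 31 + 30 + 31 + 31 + 28 + 31 + 30 + 31 + 30 + 31 + 31 + 30 + 31 + 16 = 1213.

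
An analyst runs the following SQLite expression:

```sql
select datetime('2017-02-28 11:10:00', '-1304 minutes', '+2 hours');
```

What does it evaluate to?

2017-02-27 15:26:00

1304 minutes = 21h 44m; -1304 minutes from 2017-02-28 11:10:00 is 2017-02-27 13:26:00 (crosses midnight).
+2 hours from 2017-02-27 13:26:00 is 2017-02-27 15:26:00.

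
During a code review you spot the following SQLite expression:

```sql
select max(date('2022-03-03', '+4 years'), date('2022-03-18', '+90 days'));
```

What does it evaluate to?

2026-03-03

date('2022-03-03', '+4 years') → 2026-03-03.
date('2022-03-18', '+90 days') → 2022-06-16.
Later of the two is 2026-03-03.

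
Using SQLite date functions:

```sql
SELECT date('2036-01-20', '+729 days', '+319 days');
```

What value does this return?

Applying '+729 days' to 2036-01-20: counting 729 days forward gives 2038-01-18.
Applying '+319 days' to 2038-01-18: counting 319 days forward gives 2038-12-03.

2038-12-03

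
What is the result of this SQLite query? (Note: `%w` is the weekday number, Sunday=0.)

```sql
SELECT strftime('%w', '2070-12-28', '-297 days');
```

First apply '-297 days': 2070-12-28 → 2070-03-06.
2070-03-06 is a Thursday; with Sunday=0 that is 4.

4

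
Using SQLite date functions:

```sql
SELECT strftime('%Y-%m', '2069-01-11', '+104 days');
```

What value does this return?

First apply '+104 days': 2069-01-11 → 2069-04-25.
`%Y-%m` extracts the year-month: 2069-04.

2069-04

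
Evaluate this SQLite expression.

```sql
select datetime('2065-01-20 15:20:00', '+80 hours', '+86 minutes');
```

2065-01-24 00:46:00

+80 hours from 2065-01-20 15:20:00 is 2065-01-23 23:20:00 (crosses midnight).
86 minutes = 1h 26m; +86 minutes from 2065-01-23 23:20:00 is 2065-01-24 00:46:00 (crosses midnight).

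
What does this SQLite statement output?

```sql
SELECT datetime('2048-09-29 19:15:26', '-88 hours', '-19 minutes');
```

-88 hours from 2048-09-29 19:15:26 is 2048-09-26 03:15:26 (crosses midnight).
-19 minutes from 2048-09-26 03:15:26 is 2048-09-26 02:56:26.

2048-09-26 02:56:26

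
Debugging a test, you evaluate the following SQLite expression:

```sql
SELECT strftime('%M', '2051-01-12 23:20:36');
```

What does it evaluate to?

`%M` extracts the 2-digit minute: 20.

20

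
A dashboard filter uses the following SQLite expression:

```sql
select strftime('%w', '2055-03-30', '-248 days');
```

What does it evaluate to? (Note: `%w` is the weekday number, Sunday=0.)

6

First apply '-248 days': 2055-03-30 → 2054-07-25.
2054-07-25 is a Saturday; with Sunday=0 that is 6.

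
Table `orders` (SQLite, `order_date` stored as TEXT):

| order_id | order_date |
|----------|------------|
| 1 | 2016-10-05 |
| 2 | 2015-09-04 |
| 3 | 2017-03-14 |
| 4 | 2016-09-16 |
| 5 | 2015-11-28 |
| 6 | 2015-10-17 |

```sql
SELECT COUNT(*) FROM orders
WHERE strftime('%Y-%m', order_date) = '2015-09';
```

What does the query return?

Rows with year-month 2015-09: 2015-09-04 → 1.

1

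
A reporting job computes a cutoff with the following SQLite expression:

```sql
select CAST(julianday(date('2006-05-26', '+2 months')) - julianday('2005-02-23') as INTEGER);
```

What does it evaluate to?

518

Adding +2 months to 2006-05-26 gives 2006-07-26.
5 days remain in February 2005 after the 23rd (28 − 23).
Full months from March 2005 through June 2006 contribute their day counts.
Then 26 days into July 2006.
Total: 5 + 31 + 30 + 31 + 30 + 31 + 31 + 30 + 31 + 30 + 31 + 31 + 28 + 31 + 30 + 31 + 30 + 26 = 518.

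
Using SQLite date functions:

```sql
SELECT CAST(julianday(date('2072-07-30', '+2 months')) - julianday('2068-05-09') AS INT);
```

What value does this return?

1605

Adding +2 months to 2072-07-30 gives 2072-09-30.
22 days remain in May 2068 after the 9th (31 − 9).
Full months from June 2068 through August 2072 contribute their day counts.
Then 30 days into September 2072.
Total: 22 + 30 + 31 + 31 + 30 + 31 + 30 + 31 + 31 + 28 + 31 + 30 + 31 + 30 + 31 + 31 + 30 + 31 + 30 + 31 + 31 + 28 + 31 + 30 + 31 + 30 + 31 + 31 + 30 + 31 + 30 + 31 + 31 + 28 + 31 + 30 + 31 + 30 + 31 + 31 + 30 + 31 + 30 + 31 + 31 + 29 + 31 + 30 + 31 + 30 + 31 + 31 + 30 = 1605.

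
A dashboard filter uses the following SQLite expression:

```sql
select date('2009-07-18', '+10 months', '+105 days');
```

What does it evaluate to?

Adding +10 months to 2009-07-18 gives 2010-05-18.
Applying '+105 days' to 2010-05-18: counting 105 days forward gives 2010-08-31.

2010-08-31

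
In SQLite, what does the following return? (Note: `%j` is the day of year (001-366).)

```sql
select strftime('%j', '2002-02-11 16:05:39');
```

042

Day-of-year for 2002-02-11: days since 2002-01-01 inclusive = 42, zero-padded to 042.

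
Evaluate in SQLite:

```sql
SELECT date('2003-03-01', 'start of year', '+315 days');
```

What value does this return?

2003-11-12

`start of year` rewinds 2003-03-01 to 2003-01-01.
Applying '+315 days' to 2003-01-01: counting 315 days forward gives 2003-11-12.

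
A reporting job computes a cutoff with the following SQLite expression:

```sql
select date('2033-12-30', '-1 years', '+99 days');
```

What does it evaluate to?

2033-04-08

Adding -1 year to 2033-12-30 gives 2032-12-30.
Applying '+99 days' to 2032-12-30: counting 99 days forward gives 2033-04-08.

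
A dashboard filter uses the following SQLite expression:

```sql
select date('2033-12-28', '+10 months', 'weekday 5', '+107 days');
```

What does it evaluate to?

Adding +10 months to 2033-12-28 gives 2034-10-28.
`weekday 5` advances to the next Friday; 2034-10-28 is a Saturday, so it moves forward to 2034-11-03.
Applying '+107 days' to 2034-11-03: counting 107 days forward gives 2035-02-18.

2035-02-18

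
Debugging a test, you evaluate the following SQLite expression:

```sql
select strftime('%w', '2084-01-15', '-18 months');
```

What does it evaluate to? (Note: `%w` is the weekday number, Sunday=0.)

First apply '-18 months': 2084-01-15 → 2082-07-15.
2082-07-15 is a Wednesday; with Sunday=0 that is 3.

3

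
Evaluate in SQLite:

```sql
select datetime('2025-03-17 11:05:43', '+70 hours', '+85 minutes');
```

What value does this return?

2025-03-20 10:30:43

+70 hours from 2025-03-17 11:05:43 is 2025-03-20 09:05:43 (crosses midnight).
85 minutes = 1h 25m; +85 minutes from 2025-03-20 09:05:43 is 2025-03-20 10:30:43.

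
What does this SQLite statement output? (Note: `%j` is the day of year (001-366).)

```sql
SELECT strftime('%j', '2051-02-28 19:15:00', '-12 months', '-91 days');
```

333

First apply '-12 months', '-91 days': 2051-02-28 19:15:00 → 2049-11-29 19:15:00.
Day-of-year for 2049-11-29: days since 2049-01-01 inclusive = 333, zero-padded to 333.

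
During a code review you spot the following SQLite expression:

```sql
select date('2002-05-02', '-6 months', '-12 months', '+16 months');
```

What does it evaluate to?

2002-03-02

Adding -6 months to 2002-05-02 gives 2001-11-02.
Adding -12 months to 2001-11-02 gives 2000-11-02.
Adding +16 months to 2000-11-02 gives 2002-03-02.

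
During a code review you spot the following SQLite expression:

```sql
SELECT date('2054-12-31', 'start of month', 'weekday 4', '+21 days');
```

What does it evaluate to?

`start of month` rewinds 2054-12-31 to 2054-12-01.
`weekday 4` advances to the next Thursday; 2054-12-01 is a Tuesday, so it moves forward to 2054-12-03.
Advancing 21 more days within December lands on 2054-12-24.

2054-12-24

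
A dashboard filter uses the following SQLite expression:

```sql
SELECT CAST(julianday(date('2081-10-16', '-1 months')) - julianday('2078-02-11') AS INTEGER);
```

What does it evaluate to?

Adding -1 month to 2081-10-16 gives 2081-09-16.
17 days remain in February 2078 after the 11th (28 − 11).
Full months from March 2078 through August 2081 contribute their day counts.
Then 16 days into September 2081.
Total: 17 + 31 + 30 + 31 + 30 + 31 + 31 + 30 + 31 + 30 + 31 + 31 + 28 + 31 + 30 + 31 + 30 + 31 + 31 + 30 + 31 + 30 + 31 + 31 + 29 + 31 + 30 + 31 + 30 + 31 + 31 + 30 + 31 + 30 + 31 + 31 + 28 + 31 + 30 + 31 + 30 + 31 + 31 + 16 = 1313.

1313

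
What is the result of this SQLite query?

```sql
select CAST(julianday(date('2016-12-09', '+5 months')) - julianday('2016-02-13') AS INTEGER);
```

Adding +5 months to 2016-12-09 gives 2017-05-09.
16 days remain in February 2016 after the 13th (29 − 13).
Full months from March 2016 through April 2017 contribute their day counts.
Then 9 days into May 2017.
Total: 16 + 31 + 30 + 31 + 30 + 31 + 31 + 30 + 31 + 30 + 31 + 31 + 28 + 31 + 30 + 9 = 451.

451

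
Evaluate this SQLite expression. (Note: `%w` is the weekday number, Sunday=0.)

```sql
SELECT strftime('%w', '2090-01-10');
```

2

2090-01-10 is a Tuesday; with Sunday=0 that is 2.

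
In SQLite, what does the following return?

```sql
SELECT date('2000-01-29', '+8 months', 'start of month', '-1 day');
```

Adding +8 months to 2000-01-29 gives 2000-09-29.
`start of month` rewinds 2000-09-29 to 2000-09-01.
Going back 1 day from 2000-09-01 reaches 2000-08-31 (last day of August, 31 days).

2000-08-31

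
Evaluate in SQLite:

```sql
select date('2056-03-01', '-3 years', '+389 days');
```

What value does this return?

Adding -3 years to 2056-03-01 gives 2053-03-01.
Applying '+389 days' to 2053-03-01: counting 389 days forward gives 2054-03-25.

2054-03-25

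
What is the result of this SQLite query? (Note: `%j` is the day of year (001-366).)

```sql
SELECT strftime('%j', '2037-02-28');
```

Day-of-year for 2037-02-28: days since 2037-01-01 inclusive = 59, zero-padded to 059.

059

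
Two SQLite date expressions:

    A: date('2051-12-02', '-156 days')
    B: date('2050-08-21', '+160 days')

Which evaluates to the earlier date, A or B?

A = 2051-06-29.
B = 2051-01-28.
B is earlier.

B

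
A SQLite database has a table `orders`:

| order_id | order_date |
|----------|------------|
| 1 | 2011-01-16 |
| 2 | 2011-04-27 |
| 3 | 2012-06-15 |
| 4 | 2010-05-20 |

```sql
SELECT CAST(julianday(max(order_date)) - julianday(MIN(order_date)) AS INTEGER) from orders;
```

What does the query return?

757

MIN = 2010-05-20, MAX = 2012-06-15.
11 days remain in May 2010 after the 20th (31 − 20).
Full months from June 2010 through May 2012 contribute their day counts.
Then 15 days into June 2012.
Total: 11 + 30 + 31 + 31 + 30 + 31 + 30 + 31 + 31 + 28 + 31 + 30 + 31 + 30 + 31 + 31 + 30 + 31 + 30 + 31 + 31 + 29 + 31 + 30 + 31 + 15 = 757.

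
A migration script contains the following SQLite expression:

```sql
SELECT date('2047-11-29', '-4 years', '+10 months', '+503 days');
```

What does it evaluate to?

2046-02-14

Adding -4 years to 2047-11-29 gives 2043-11-29.
Adding +10 months to 2043-11-29 gives 2044-09-29.
Applying '+503 days' to 2044-09-29: counting 503 days forward gives 2046-02-14.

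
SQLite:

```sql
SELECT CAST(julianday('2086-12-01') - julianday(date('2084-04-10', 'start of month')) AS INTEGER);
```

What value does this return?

974

`start of month` rewinds 2084-04-10 to 2084-04-01.
29 days remain in April 2084 after the 1st (30 − 1).
Full months from May 2084 through November 2086 contribute their day counts.
Then 1 day into December 2086.
Total: 29 + 31 + 30 + 31 + 31 + 30 + 31 + 30 + 31 + 31 + 28 + 31 + 30 + 31 + 30 + 31 + 31 + 30 + 31 + 30 + 31 + 31 + 28 + 31 + 30 + 31 + 30 + 31 + 31 + 30 + 31 + 30 + 1 = 974.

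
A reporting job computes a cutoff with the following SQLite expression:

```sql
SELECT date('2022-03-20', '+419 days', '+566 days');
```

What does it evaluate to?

2024-11-29

Applying '+419 days' to 2022-03-20: counting 419 days forward gives 2023-05-13.
Applying '+566 days' to 2023-05-13: counting 566 days forward gives 2024-11-29.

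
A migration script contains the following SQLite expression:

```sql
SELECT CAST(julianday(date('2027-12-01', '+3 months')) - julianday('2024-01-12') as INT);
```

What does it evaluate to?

Adding +3 months to 2027-12-01 gives 2028-03-01.
19 days remain in January 2024 after the 12th (31 − 12).
Full months from February 2024 through February 2028 contribute their day counts.
Then 1 day into March 2028.
Total: 19 + 29 + 31 + 30 + 31 + 30 + 31 + 31 + 30 + 31 + 30 + 31 + 31 + 28 + 31 + 30 + 31 + 30 + 31 + 31 + 30 + 31 + 30 + 31 + 31 + 28 + 31 + 30 + 31 + 30 + 31 + 31 + 30 + 31 + 30 + 31 + 31 + 28 + 31 + 30 + 31 + 30 + 31 + 31 + 30 + 31 + 30 + 31 + 31 + 29 + 1 = 1510.

1510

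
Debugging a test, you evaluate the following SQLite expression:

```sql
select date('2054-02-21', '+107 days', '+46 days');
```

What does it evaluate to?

2054-07-24

Applying '+107 days' to 2054-02-21: counting 107 days forward gives 2054-06-08.
Applying '+46 days' to 2054-06-08: counting 46 days forward gives 2054-07-24.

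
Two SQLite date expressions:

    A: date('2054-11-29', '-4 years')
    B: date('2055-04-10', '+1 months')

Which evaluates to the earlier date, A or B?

A

A = 2050-11-29.
B = 2055-05-10.
A is earlier.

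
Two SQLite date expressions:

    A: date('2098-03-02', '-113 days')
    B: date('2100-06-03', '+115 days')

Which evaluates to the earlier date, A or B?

A = 2097-11-09.
B = 2100-09-26.
A is earlier.

A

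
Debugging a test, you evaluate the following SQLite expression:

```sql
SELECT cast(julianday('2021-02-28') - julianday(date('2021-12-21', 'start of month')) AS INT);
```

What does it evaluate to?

`start of month` rewinds 2021-12-21 to 2021-12-01.
0 days remain in February 2021 after the 28th (28 − 28).
Full months from March 2021 through November 2021 contribute their day counts.
Then 1 day into December 2021.
Total: 0 + 31 + 30 + 31 + 30 + 31 + 31 + 30 + 31 + 30 + 1 = 276.
The subtraction is earlier − later, so the result is −276 → -276.

-276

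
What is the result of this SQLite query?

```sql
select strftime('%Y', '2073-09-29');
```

`%Y` extracts the 4-digit year: 2073.

2073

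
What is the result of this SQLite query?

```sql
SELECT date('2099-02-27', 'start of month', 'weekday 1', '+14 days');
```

`start of month` rewinds 2099-02-27 to 2099-02-01.
`weekday 1` advances to the next Monday; 2099-02-01 is a Sunday, so it moves forward to 2099-02-02.
Advancing 14 more days within February lands on 2099-02-16.

2099-02-16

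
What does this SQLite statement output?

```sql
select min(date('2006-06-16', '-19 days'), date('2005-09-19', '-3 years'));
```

date('2006-06-16', '-19 days') → 2006-05-28.
date('2005-09-19', '-3 years') → 2002-09-19.
Earlier of the two is 2002-09-19.

2002-09-19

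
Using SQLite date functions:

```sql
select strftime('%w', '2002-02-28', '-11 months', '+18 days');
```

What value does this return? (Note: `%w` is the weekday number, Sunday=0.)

0

First apply '-11 months', '+18 days': 2002-02-28 → 2001-04-15.
2001-04-15 is a Sunday; with Sunday=0 that is 0.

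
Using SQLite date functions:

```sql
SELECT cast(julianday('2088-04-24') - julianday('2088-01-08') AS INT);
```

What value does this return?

23 days remain in January 2088 after the 8th (31 − 8).
February 2088: 29 days (leap year).
March 2088: 31 days.
Then 24 days into April 2088.
Total: 23 + 29 + 31 + 24 = 107.

107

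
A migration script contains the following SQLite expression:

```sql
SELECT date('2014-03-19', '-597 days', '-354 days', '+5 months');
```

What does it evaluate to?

Applying '-597 days' to 2014-03-19: counting 597 days back gives 2012-07-30.
Applying '-354 days' to 2012-07-30: counting 354 days back gives 2011-08-11.
Adding +5 months to 2011-08-11 gives 2012-01-11.

2012-01-11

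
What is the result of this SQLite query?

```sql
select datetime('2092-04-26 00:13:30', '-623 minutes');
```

623 minutes = 10h 23m; -623 minutes from 2092-04-26 00:13:30 is 2092-04-25 13:50:30 (crosses midnight).

2092-04-25 13:50:30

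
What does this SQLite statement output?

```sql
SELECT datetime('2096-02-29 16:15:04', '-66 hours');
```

-66 hours from 2096-02-29 16:15:04 is 2096-02-26 22:15:04 (crosses midnight).

2096-02-26 22:15:04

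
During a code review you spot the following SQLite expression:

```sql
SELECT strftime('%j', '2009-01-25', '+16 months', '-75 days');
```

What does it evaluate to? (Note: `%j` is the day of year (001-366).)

First apply '+16 months', '-75 days': 2009-01-25 → 2010-03-11.
Day-of-year for 2010-03-11: days since 2010-01-01 inclusive = 70, zero-padded to 070.

070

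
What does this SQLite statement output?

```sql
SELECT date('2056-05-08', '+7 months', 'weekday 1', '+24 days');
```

2057-01-04

Adding +7 months to 2056-05-08 gives 2056-12-08.
`weekday 1` advances to the next Monday; 2056-12-08 is a Friday, so it moves forward to 2056-12-11.
December 2056 has 31 days; 20 remain after the 11th, so 21 days reach 2057-01-01.
Advancing 3 more days within January lands on 2057-01-04.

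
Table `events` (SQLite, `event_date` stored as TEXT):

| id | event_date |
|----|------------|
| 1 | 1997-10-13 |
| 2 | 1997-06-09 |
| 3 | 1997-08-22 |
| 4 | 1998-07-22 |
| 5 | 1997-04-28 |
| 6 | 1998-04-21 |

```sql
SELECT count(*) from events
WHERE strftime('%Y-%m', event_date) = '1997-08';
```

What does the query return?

Rows with year-month 1997-08: 1997-08-22 → 1.

1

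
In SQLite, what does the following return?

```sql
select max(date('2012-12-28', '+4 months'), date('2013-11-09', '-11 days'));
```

date('2012-12-28', '+4 months') → 2013-04-28.
date('2013-11-09', '-11 days') → 2013-10-29.
Later of the two is 2013-10-29.

2013-10-29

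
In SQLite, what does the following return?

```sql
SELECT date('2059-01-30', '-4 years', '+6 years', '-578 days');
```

2059-07-02

Adding -4 years to 2059-01-30 gives 2055-01-30.
Adding +6 years to 2055-01-30 gives 2061-01-30.
Applying '-578 days' to 2061-01-30: counting 578 days back gives 2059-07-02.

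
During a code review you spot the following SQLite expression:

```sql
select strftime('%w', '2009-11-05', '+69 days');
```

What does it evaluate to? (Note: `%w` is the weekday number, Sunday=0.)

First apply '+69 days': 2009-11-05 → 2010-01-13.
2010-01-13 is a Wednesday; with Sunday=0 that is 3.

3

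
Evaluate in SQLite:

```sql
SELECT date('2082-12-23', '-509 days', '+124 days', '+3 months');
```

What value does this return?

2082-03-03

Applying '-509 days' to 2082-12-23: counting 509 days back gives 2081-08-01.
Applying '+124 days' to 2081-08-01: counting 124 days forward gives 2081-12-03.
Adding +3 months to 2081-12-03 gives 2082-03-03.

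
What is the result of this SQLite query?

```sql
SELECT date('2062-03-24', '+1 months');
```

2062-04-24

Adding +1 month to 2062-03-24 gives 2062-04-24.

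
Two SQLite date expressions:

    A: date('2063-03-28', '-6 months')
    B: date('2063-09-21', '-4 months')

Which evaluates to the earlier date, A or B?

A

A = 2062-09-28.
B = 2063-05-21.
A is earlier.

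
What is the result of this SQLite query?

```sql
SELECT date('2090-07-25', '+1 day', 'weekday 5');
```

2090-07-28

Advancing 1 more day within July lands on 2090-07-26.
`weekday 5` advances to the next Friday; 2090-07-26 is a Wednesday, so it moves forward to 2090-07-28.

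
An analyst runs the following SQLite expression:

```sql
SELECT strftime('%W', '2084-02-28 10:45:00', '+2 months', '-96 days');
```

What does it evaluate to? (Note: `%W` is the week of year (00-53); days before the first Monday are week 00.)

03

First apply '+2 months', '-96 days': 2084-02-28 10:45:00 → 2084-01-23 10:45:00.
2084-01-23 is a Sunday. SQLite's %W counts Mondays since the year started; the result is 03.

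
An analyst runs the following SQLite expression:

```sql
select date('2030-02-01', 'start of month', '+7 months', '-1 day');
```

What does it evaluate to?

`start of month` rewinds 2030-02-01 to 2030-02-01.
Adding +7 months to 2030-02-01 gives 2030-09-01.
Going back 1 day from 2030-09-01 reaches 2030-08-31 (last day of August, 31 days).

2030-08-31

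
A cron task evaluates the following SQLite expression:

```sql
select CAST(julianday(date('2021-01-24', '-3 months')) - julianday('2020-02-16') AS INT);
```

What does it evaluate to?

251

Adding -3 months to 2021-01-24 gives 2020-10-24.
13 days remain in February 2020 after the 16th (29 − 16).
Full months from March 2020 through September 2020 contribute their day counts.
Then 24 days into October 2020.
Total: 13 + 31 + 30 + 31 + 30 + 31 + 31 + 30 + 24 = 251.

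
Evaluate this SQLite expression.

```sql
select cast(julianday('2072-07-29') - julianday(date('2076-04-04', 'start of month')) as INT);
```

-1342

`start of month` rewinds 2076-04-04 to 2076-04-01.
2 days remain in July 2072 after the 29th (31 − 29).
Full months from August 2072 through March 2076 contribute their day counts.
Then 1 day into April 2076.
Total: 2 + 31 + 30 + 31 + 30 + 31 + 31 + 28 + 31 + 30 + 31 + 30 + 31 + 31 + 30 + 31 + 30 + 31 + 31 + 28 + 31 + 30 + 31 + 30 + 31 + 31 + 30 + 31 + 30 + 31 + 31 + 28 + 31 + 30 + 31 + 30 + 31 + 31 + 30 + 31 + 30 + 31 + 31 + 29 + 31 + 1 = 1342.
The subtraction is earlier − later, so the result is −1342 → -1342.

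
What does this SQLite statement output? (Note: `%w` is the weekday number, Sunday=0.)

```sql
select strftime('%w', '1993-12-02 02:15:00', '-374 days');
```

1

First apply '-374 days': 1993-12-02 02:15:00 → 1992-11-23 02:15:00.
1992-11-23 is a Monday; with Sunday=0 that is 1.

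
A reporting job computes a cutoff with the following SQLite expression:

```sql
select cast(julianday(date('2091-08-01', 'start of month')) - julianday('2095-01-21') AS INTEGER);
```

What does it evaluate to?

-1269

`start of month` rewinds 2091-08-01 to 2091-08-01.
30 days remain in August 2091 after the 1st (31 − 1).
Full months from September 2091 through December 2094 contribute their day counts.
Then 21 days into January 2095.
Total: 30 + 30 + 31 + 30 + 31 + 31 + 29 + 31 + 30 + 31 + 30 + 31 + 31 + 30 + 31 + 30 + 31 + 31 + 28 + 31 + 30 + 31 + 30 + 31 + 31 + 30 + 31 + 30 + 31 + 31 + 28 + 31 + 30 + 31 + 30 + 31 + 31 + 30 + 31 + 30 + 31 + 21 = 1269.
The subtraction is earlier − later, so the result is −1269 → -1269.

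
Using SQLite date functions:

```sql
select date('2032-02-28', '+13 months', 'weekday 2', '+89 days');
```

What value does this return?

2033-06-26

Adding +13 months to 2032-02-28 gives 2033-03-28.
`weekday 2` advances to the next Tuesday; 2033-03-28 is a Monday, so it moves forward to 2033-03-29.
Applying '+89 days' to 2033-03-29: counting 89 days forward gives 2033-06-26.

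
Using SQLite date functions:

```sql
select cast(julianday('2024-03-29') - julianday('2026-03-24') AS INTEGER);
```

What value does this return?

-725

2 days remain in March 2024 after the 29th (31 − 29).
Full months from April 2024 through February 2026 contribute their day counts.
Then 24 days into March 2026.
Total: 2 + 30 + 31 + 30 + 31 + 31 + 30 + 31 + 30 + 31 + 31 + 28 + 31 + 30 + 31 + 30 + 31 + 31 + 30 + 31 + 30 + 31 + 31 + 28 + 24 = 725.
The subtraction is earlier − later, so the result is −725 → -725.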